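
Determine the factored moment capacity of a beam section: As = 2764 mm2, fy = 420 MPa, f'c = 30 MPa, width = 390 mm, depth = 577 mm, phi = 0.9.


a = As * fy / (0.85 * f'c * b)
= 2764 * 420 / (0.85 * 30 * 390)
= 116.73 mm
Mn = As * fy * (d - a/2) / 10^6
= 602.073 kN-m
phi*Mn = 0.9 * 602.073 = 541.87 kN-m

541.87


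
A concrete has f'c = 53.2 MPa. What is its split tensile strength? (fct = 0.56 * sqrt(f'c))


fct = 0.56 * sqrt(53.2)
= 0.56 * 7.294
= 4.085 MPa

4.085


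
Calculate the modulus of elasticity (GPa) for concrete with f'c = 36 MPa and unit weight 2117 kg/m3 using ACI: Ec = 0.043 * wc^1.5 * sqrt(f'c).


Ec = 0.043 * 2117^1.5 * sqrt(36) / 1000
= 25.13 GPa

25.13


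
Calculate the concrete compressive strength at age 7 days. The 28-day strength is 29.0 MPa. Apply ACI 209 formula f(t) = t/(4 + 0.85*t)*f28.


f(7) = 7 / (4 + 0.85 * 7) * 29.0
= 7 / 9.95 * 29.0
= 20.4 MPa

20.4


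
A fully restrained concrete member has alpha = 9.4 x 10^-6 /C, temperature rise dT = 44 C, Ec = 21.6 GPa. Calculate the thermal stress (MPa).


sigma = alpha * dT * Ec
= 9.4e-6 * 44 * 21.6 * 1000
= 8.934 MPa

8.934


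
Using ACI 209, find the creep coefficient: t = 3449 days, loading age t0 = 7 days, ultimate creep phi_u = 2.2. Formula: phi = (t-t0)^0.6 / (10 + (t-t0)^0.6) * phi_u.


dt = 3449 - 7 = 3442
phi = 3442^0.6 / (10 + 3442^0.6) * 2.2
= 2.046

2.046


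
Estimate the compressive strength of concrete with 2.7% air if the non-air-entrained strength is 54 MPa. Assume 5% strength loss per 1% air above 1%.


Strength loss = (2.7 - 1) * 5 = 8.5%
f'c = 54 * (1 - 8.5/100)
= 49.41 MPa

49.41


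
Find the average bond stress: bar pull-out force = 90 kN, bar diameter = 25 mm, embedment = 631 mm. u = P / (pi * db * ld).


u = P / (pi * db * ld)
= 90 * 1000 / (pi * 25 * 631)
= 1.816 MPa

1.816


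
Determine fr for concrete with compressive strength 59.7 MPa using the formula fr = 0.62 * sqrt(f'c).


fr = 0.62 * sqrt(59.7)
= 4.79 MPa

4.79


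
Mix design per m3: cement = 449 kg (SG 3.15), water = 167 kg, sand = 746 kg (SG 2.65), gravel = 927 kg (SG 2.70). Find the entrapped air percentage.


Vol cement = 449 / (3.15 * 1000) = 0.14254 m3
Vol water = 167 / 1000 = 0.167 m3
Vol sand = 746 / (2.65 * 1000) = 0.281509 m3
Vol gravel = 927 / (2.70 * 1000) = 0.343333 m3
Total solid + water volume = 0.934382 m3
Air = (1 - 0.934382) * 100 = 6.56%

6.56


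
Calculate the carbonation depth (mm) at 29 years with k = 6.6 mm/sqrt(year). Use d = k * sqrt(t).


depth = k * sqrt(t)
= 6.6 * sqrt(29)
= 35.54 mm

35.54


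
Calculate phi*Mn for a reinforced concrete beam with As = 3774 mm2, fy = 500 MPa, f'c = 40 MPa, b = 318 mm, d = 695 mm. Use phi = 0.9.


a = As * fy / (0.85 * f'c * b)
= 3774 * 500 / (0.85 * 40 * 318)
= 174.5283 mm
Mn = As * fy * (d - a/2) / 10^6
= 1146.7975 kN-m
phi*Mn = 0.9 * 1146.7975 = 1032.12 kN-m

1032.12


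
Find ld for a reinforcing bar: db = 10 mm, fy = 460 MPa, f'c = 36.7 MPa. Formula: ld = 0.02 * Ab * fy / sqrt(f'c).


Ab = pi * 10^2 / 4 = 78.54 mm2
ld = 0.02 * 78.54 * 460 / sqrt(36.7)
= 119.3 mm

119.3


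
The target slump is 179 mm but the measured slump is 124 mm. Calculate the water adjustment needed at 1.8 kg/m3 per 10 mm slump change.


Difference = 179 - 124 = 55 mm
Water adjustment = 55 * 1.8 / 10 = 9.9 kg/m3

9.9


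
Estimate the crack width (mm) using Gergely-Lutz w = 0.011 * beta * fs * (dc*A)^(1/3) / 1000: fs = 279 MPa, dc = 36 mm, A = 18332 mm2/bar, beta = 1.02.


w = 0.011 * beta * fs * (dc * A)^(1/3) / 1000
= 0.011 * 1.02 * 279 * (36 * 18332)^(1/3) / 1000
= 0.273 mm

0.273


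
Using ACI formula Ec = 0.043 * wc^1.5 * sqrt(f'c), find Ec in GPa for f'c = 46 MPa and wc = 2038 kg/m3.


Ec = 0.043 * 2038^1.5 * sqrt(46) / 1000
= 26.83 GPa

26.83


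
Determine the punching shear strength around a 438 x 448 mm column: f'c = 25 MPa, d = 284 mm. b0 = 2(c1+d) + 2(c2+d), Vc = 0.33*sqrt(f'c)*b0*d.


b0 = 2*(438 + 284) + 2*(448 + 284) = 2908 mm
Vc = 0.33 * sqrt(25) * 2908 * 284 / 1000
= 1362.69 kN

1362.69


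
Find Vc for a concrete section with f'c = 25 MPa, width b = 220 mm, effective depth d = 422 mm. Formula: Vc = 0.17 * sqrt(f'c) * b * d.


Vc = 0.17 * sqrt(25) * 220 * 422 / 1000
= 78.91 kN

78.91


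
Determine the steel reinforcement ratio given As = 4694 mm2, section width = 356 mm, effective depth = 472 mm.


rho = As / (b * d)
= 4694 / (356 * 472)
= 0.0279

0.0279


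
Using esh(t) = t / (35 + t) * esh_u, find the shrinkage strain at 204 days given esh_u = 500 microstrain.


esh(204) = 204 / (35 + 204) * 500
= 204 / 239 * 500
= 426.8 microstrain

426.8


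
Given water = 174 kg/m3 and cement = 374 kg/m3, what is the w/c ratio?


w/c = water / cement
w/c = 174 / 374 = 0.465

0.465


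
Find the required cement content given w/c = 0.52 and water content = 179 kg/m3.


Cement = water / (w/c)
= 179 / 0.52
= 344.2 kg/m3

344.2


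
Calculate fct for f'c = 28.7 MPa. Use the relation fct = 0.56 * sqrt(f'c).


fct = 0.56 * sqrt(28.7)
= 0.56 * 5.357
= 3.0 MPa

3.0


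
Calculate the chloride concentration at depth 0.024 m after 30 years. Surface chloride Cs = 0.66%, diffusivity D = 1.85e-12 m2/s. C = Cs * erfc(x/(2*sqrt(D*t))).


t_seconds = 30 * 365.25 * 24 * 3600 = 946728000.0 s
arg = 0.024 / (2 * sqrt(1.85e-12 * 946728000.0))
= 0.2867
erfc(0.2867) = 0.6851
C = 0.66 * 0.6851 = 0.4522%

0.4522


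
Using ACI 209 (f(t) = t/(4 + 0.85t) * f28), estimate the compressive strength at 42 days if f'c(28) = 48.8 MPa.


f(42) = 42 / (4 + 0.85 * 42) * 48.8
= 42 / 39.7 * 48.8
= 51.63 MPa

51.63


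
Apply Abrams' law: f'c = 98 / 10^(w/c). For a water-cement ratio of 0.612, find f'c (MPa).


f'c = 98 / 10^0.612
= 98 / 4.093
= 23.95 MPa

23.95


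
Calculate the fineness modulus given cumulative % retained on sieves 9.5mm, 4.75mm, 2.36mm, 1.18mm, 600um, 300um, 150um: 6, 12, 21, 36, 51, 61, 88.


FM = sum(cumulative % retained) / 100
= 275 / 100
= 2.75

2.75


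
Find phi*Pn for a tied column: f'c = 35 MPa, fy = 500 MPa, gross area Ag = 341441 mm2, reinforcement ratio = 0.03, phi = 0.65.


Ast = rho * Ag = 0.03 * 341441 = 10243.23 mm2
phi*Pn = 0.65 * 0.80 * (0.85 * 35 * (341441 - 10243.23) + 500 * 10243.23) / 1000
= 7786.87 kN

7786.87


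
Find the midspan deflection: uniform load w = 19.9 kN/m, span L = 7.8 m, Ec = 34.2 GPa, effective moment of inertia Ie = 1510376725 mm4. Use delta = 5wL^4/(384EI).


Convert: L = 7.8 m = 7800 mm, Ec = 34.2 GPa = 34200 MPa
delta = 5 * 19.9 * 7800^4 / (384 * 34200 * 1510376725)
= 18.57 mm

18.57


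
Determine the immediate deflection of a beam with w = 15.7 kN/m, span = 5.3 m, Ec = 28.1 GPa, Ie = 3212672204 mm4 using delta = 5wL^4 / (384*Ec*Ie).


Convert: L = 5.3 m = 5300 mm, Ec = 28.1 GPa = 28100 MPa
delta = 5 * 15.7 * 5300^4 / (384 * 28100 * 3212672204)
= 1.79 mm

1.79


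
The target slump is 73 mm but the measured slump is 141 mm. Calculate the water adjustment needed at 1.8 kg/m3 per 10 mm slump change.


Difference = 73 - 141 = -68 mm
Water adjustment = -68 * 1.8 / 10 = -12.2 kg/m3

-12.2


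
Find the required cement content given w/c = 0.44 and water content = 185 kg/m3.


Cement = water / (w/c)
= 185 / 0.44
= 420.5 kg/m3

420.5


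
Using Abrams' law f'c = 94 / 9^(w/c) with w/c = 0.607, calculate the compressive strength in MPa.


f'c = 94 / 9^0.607
= 94 / 3.795
= 24.77 MPa

24.77


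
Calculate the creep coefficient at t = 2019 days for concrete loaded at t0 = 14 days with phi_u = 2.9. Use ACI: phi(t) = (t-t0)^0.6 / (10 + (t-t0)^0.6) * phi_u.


dt = 2019 - 14 = 2005
phi = 2005^0.6 / (10 + 2005^0.6) * 2.9
= 2.626

2.626


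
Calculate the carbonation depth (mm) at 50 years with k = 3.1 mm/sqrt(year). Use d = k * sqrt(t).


depth = k * sqrt(t)
= 3.1 * sqrt(50)
= 21.92 mm

21.92


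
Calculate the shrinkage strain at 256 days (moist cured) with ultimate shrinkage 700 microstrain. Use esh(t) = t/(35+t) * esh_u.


esh(256) = 256 / (35 + 256) * 700
= 256 / 291 * 700
= 615.8 microstrain

615.8


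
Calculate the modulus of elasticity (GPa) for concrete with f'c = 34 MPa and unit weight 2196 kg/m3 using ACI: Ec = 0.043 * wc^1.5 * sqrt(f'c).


Ec = 0.043 * 2196^1.5 * sqrt(34) / 1000
= 25.8 GPa

25.8


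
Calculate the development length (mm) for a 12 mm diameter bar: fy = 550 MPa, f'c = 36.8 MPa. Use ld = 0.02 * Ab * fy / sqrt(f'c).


Ab = pi * 12^2 / 4 = 113.097 mm2
ld = 0.02 * 113.097 * 550 / sqrt(36.8)
= 205.1 mm

205.1


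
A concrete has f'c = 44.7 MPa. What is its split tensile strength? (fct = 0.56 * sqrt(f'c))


fct = 0.56 * sqrt(44.7)
= 0.56 * 6.686
= 3.744 MPa

3.744


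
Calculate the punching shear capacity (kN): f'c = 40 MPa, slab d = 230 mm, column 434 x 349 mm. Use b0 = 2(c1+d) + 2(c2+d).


b0 = 2*(434 + 230) + 2*(349 + 230) = 2486 mm
Vc = 0.33 * sqrt(40) * 2486 * 230 / 1000
= 1193.36 kN

1193.36


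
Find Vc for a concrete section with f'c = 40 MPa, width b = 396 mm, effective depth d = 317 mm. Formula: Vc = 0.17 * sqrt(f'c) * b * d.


Vc = 0.17 * sqrt(40) * 396 * 317 / 1000
= 134.97 kN

134.97


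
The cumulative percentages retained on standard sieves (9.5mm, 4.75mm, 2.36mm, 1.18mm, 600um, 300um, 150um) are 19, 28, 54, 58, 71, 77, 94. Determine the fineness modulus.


FM = sum(cumulative % retained) / 100
= 401 / 100
= 4.01

4.01


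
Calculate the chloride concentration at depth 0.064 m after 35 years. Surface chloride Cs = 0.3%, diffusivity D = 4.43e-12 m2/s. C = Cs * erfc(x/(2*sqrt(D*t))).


t_seconds = 35 * 365.25 * 24 * 3600 = 1104516000.0 s
arg = 0.064 / (2 * sqrt(4.43e-12 * 1104516000.0))
= 0.4575
erfc(0.4575) = 0.5177
C = 0.3 * 0.5177 = 0.1553%

0.1553


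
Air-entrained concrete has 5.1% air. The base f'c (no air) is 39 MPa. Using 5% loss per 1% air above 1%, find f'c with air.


Strength loss = (5.1 - 1) * 5 = 20.5%
f'c = 39 * (1 - 20.5/100)
= 31.01 MPa

31.01


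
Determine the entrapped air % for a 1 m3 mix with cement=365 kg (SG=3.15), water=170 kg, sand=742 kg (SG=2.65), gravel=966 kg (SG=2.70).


Vol cement = 365 / (3.15 * 1000) = 0.115873 m3
Vol water = 170 / 1000 = 0.17 m3
Vol sand = 742 / (2.65 * 1000) = 0.28 m3
Vol gravel = 966 / (2.70 * 1000) = 0.357778 m3
Total solid + water volume = 0.923651 m3
Air = (1 - 0.923651) * 100 = 7.63%

7.63


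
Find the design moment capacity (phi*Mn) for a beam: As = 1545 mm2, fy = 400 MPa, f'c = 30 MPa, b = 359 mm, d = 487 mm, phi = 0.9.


a = As * fy / (0.85 * f'c * b)
= 1545 * 400 / (0.85 * 30 * 359)
= 67.5078 mm
Mn = As * fy * (d - a/2) / 10^6
= 280.1061 kN-m
phi*Mn = 0.9 * 280.1061 = 252.1 kN-m

252.1


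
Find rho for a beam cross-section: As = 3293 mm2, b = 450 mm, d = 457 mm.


rho = As / (b * d)
= 3293 / (450 * 457)
= 0.016

0.016


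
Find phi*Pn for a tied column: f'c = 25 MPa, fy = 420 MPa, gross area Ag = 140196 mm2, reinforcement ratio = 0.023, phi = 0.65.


Ast = rho * Ag = 0.023 * 140196 = 3224.508 mm2
phi*Pn = 0.65 * 0.80 * (0.85 * 25 * (140196 - 3224.508) + 420 * 3224.508) / 1000
= 2217.77 kN

2217.77


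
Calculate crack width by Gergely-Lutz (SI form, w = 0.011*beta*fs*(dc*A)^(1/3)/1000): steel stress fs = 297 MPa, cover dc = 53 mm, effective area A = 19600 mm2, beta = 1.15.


w = 0.011 * beta * fs * (dc * A)^(1/3) / 1000
= 0.011 * 1.15 * 297 * (53 * 19600)^(1/3) / 1000
= 0.381 mm

0.381


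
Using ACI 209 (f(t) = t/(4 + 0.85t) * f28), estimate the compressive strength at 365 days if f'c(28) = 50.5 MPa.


f(365) = 365 / (4 + 0.85 * 365) * 50.5
= 365 / 314.25 * 50.5
= 58.66 MPa

58.66


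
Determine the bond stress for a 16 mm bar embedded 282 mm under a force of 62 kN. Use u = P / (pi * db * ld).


u = P / (pi * db * ld)
= 62 * 1000 / (pi * 16 * 282)
= 4.374 MPa

4.374


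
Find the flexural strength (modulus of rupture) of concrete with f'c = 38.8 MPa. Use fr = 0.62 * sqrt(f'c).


fr = 0.62 * sqrt(38.8)
= 3.862 MPa

3.862


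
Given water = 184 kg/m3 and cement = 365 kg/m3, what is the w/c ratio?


w/c = water / cement
w/c = 184 / 365 = 0.504

0.504


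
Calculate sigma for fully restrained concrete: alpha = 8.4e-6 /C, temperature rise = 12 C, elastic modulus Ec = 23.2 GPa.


sigma = alpha * dT * Ec
= 8.4e-6 * 12 * 23.2 * 1000
= 2.339 MPa

2.339


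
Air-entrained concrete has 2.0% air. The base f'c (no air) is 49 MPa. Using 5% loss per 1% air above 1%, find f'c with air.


Strength loss = (2.0 - 1) * 5 = 5.0%
f'c = 49 * (1 - 5.0/100)
= 46.55 MPa

46.55


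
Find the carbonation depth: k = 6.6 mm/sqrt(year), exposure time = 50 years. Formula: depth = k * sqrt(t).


depth = k * sqrt(t)
= 6.6 * sqrt(50)
= 46.67 mm

46.67


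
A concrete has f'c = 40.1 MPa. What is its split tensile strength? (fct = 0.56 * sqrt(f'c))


fct = 0.56 * sqrt(40.1)
= 0.56 * 6.332
= 3.546 MPa

3.546


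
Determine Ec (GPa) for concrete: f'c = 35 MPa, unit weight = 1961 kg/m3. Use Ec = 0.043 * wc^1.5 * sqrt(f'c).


Ec = 0.043 * 1961^1.5 * sqrt(35) / 1000
= 22.09 GPa

22.09


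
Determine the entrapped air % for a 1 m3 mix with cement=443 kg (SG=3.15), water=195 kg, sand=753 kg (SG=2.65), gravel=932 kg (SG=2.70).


Vol cement = 443 / (3.15 * 1000) = 0.140635 m3
Vol water = 195 / 1000 = 0.195 m3
Vol sand = 753 / (2.65 * 1000) = 0.284151 m3
Vol gravel = 932 / (2.70 * 1000) = 0.345185 m3
Total solid + water volume = 0.964971 m3
Air = (1 - 0.964971) * 100 = 3.5%

3.5


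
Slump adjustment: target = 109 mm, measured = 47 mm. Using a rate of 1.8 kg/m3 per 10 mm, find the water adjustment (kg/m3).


Difference = 109 - 47 = 62 mm
Water adjustment = 62 * 1.8 / 10 = 11.2 kg/m3

11.2


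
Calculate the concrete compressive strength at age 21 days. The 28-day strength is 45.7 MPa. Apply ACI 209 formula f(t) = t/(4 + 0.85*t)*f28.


f(21) = 21 / (4 + 0.85 * 21) * 45.7
= 21 / 21.85 * 45.7
= 43.92 MPa

43.92


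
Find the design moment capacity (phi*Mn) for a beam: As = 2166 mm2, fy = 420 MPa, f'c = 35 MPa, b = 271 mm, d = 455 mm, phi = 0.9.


a = As * fy / (0.85 * f'c * b)
= 2166 * 420 / (0.85 * 35 * 271)
= 112.837 mm
Mn = As * fy * (d - a/2) / 10^6
= 362.5976 kN-m
phi*Mn = 0.9 * 362.5976 = 326.34 kN-m

326.34


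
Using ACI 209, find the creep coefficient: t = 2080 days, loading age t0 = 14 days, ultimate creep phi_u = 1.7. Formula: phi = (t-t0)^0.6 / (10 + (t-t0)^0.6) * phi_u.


dt = 2080 - 14 = 2066
phi = 2066^0.6 / (10 + 2066^0.6) * 1.7
= 1.542

1.542


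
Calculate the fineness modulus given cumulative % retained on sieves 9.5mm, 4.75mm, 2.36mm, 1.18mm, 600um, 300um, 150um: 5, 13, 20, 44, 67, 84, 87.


FM = sum(cumulative % retained) / 100
= 320 / 100
= 3.2

3.2


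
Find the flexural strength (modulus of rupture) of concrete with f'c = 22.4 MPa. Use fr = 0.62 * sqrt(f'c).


fr = 0.62 * sqrt(22.4)
= 2.934 MPa

2.934


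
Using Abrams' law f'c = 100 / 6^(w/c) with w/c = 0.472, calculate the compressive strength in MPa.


f'c = 100 / 6^0.472
= 100 / 2.33
= 42.93 MPa

42.93


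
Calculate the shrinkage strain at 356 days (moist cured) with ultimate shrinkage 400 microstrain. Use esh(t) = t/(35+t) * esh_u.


esh(356) = 356 / (35 + 356) * 400
= 356 / 391 * 400
= 364.2 microstrain

364.2


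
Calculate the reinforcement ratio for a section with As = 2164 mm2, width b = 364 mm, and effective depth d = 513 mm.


rho = As / (b * d)
= 2164 / (364 * 513)
= 0.0116

0.0116


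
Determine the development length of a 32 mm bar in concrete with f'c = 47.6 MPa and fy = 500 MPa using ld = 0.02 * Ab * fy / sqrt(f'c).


Ab = pi * 32^2 / 4 = 804.248 mm2
ld = 0.02 * 804.248 * 500 / sqrt(47.6)
= 1165.7 mm

1165.7


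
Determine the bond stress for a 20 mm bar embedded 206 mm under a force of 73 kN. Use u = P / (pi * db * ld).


u = P / (pi * db * ld)
= 73 * 1000 / (pi * 20 * 206)
= 5.64 MPa

5.64


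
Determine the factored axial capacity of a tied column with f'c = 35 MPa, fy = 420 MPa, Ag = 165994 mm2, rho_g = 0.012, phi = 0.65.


Ast = rho * Ag = 0.012 * 165994 = 1991.928 mm2
phi*Pn = 0.65 * 0.80 * (0.85 * 35 * (165994 - 1991.928) + 420 * 1991.928) / 1000
= 2972.15 kN

2972.15


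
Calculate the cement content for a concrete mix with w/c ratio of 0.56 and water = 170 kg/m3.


Cement = water / (w/c)
= 170 / 0.56
= 303.6 kg/m3

303.6


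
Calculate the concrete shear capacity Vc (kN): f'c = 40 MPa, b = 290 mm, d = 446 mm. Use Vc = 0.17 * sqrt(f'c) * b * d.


Vc = 0.17 * sqrt(40) * 290 * 446 / 1000
= 139.06 kN

139.06


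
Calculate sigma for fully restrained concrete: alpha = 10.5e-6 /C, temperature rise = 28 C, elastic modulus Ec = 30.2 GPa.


sigma = alpha * dT * Ec
= 10.5e-6 * 28 * 30.2 * 1000
= 8.879 MPa

8.879


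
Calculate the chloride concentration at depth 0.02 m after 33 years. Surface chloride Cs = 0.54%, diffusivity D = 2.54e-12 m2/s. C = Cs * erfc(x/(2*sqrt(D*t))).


t_seconds = 33 * 365.25 * 24 * 3600 = 1041400800.0 s
arg = 0.02 / (2 * sqrt(2.54e-12 * 1041400800.0))
= 0.1944
erfc(0.1944) = 0.7833
C = 0.54 * 0.7833 = 0.423%

0.423


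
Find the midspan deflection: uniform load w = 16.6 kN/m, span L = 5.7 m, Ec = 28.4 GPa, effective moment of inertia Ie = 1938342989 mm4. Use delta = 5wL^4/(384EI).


Convert: L = 5.7 m = 5700 mm, Ec = 28.4 GPa = 28400 MPa
delta = 5 * 16.6 * 5700^4 / (384 * 28400 * 1938342989)
= 4.14 mm

4.14


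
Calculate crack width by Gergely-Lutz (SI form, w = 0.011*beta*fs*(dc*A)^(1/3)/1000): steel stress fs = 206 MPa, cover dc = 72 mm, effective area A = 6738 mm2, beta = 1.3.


w = 0.011 * beta * fs * (dc * A)^(1/3) / 1000
= 0.011 * 1.3 * 206 * (72 * 6738)^(1/3) / 1000
= 0.231 mm

0.231


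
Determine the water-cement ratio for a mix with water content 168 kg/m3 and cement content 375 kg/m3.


w/c = water / cement
w/c = 168 / 375 = 0.448

0.448


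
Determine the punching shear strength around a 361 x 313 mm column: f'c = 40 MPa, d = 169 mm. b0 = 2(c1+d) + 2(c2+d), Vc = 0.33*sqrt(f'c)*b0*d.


b0 = 2*(361 + 169) + 2*(313 + 169) = 2024 mm
Vc = 0.33 * sqrt(40) * 2024 * 169 / 1000
= 713.91 kN

713.91


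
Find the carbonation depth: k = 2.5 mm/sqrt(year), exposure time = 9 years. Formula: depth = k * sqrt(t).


depth = k * sqrt(t)
= 2.5 * sqrt(9)
= 7.5 mm

7.5


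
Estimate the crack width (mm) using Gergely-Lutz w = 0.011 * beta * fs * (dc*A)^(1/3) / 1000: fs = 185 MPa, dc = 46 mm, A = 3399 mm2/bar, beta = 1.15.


w = 0.011 * beta * fs * (dc * A)^(1/3) / 1000
= 0.011 * 1.15 * 185 * (46 * 3399)^(1/3) / 1000
= 0.126 mm

0.126


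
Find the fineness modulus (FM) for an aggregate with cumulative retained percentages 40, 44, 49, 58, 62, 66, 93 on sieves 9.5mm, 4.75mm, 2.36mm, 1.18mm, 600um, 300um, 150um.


FM = sum(cumulative % retained) / 100
= 412 / 100
= 4.12

4.12


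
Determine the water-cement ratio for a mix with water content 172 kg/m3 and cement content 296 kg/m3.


w/c = water / cement
w/c = 172 / 296 = 0.581

0.581


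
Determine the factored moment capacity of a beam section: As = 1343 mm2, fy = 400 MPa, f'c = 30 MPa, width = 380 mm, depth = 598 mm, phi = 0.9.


a = As * fy / (0.85 * f'c * b)
= 1343 * 400 / (0.85 * 30 * 380)
= 55.4386 mm
Mn = As * fy * (d - a/2) / 10^6
= 306.3548 kN-m
phi*Mn = 0.9 * 306.3548 = 275.72 kN-m

275.72


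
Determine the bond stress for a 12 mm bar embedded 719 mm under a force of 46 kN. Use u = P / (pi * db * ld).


u = P / (pi * db * ld)
= 46 * 1000 / (pi * 12 * 719)
= 1.697 MPa

1.697


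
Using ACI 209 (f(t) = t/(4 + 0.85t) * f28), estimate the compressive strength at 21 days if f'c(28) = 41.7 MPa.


f(21) = 21 / (4 + 0.85 * 21) * 41.7
= 21 / 21.85 * 41.7
= 40.08 MPa

40.08


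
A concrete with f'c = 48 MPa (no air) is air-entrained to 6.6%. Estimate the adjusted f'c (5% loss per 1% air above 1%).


Strength loss = (6.6 - 1) * 5 = 28.0%
f'c = 48 * (1 - 28.0/100)
= 34.56 MPa

34.56


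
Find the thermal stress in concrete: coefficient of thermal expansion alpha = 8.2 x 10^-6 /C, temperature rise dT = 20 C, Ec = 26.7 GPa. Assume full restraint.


sigma = alpha * dT * Ec
= 8.2e-6 * 20 * 26.7 * 1000
= 4.379 MPa

4.379


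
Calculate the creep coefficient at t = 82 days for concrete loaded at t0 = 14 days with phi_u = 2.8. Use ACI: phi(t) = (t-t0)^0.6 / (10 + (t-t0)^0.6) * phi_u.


dt = 82 - 14 = 68
phi = 68^0.6 / (10 + 68^0.6) * 2.8
= 1.56

1.56


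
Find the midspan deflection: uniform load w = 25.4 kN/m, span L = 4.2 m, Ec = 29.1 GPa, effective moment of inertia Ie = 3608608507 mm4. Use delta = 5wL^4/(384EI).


Convert: L = 4.2 m = 4200 mm, Ec = 29.1 GPa = 29100 MPa
delta = 5 * 25.4 * 4200^4 / (384 * 29100 * 3608608507)
= 0.98 mm

0.98


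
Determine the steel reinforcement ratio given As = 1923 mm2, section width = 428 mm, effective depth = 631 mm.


rho = As / (b * d)
= 1923 / (428 * 631)
= 0.0071

0.0071


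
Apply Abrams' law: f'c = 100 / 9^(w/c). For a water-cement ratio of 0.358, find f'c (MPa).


f'c = 100 / 9^0.358
= 100 / 2.196
= 45.54 MPa

45.54


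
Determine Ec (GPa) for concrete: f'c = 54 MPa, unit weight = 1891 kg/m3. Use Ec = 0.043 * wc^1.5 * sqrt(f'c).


Ec = 0.043 * 1891^1.5 * sqrt(54) / 1000
= 25.98 GPa

25.98


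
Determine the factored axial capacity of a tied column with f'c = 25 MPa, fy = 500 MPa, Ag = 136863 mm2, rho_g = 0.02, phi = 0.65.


Ast = rho * Ag = 0.02 * 136863 = 2737.26 mm2
phi*Pn = 0.65 * 0.80 * (0.85 * 25 * (136863 - 2737.26) + 500 * 2737.26) / 1000
= 2193.78 kN

2193.78


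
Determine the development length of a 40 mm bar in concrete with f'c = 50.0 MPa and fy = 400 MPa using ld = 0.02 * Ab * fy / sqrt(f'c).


Ab = pi * 40^2 / 4 = 1256.637 mm2
ld = 0.02 * 1256.637 * 400 / sqrt(50.0)
= 1421.7 mm

1421.7


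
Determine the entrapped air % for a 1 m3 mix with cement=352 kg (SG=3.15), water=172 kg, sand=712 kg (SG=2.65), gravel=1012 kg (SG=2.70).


Vol cement = 352 / (3.15 * 1000) = 0.111746 m3
Vol water = 172 / 1000 = 0.172 m3
Vol sand = 712 / (2.65 * 1000) = 0.268679 m3
Vol gravel = 1012 / (2.70 * 1000) = 0.374815 m3
Total solid + water volume = 0.92724 m3
Air = (1 - 0.92724) * 100 = 7.28%

7.28


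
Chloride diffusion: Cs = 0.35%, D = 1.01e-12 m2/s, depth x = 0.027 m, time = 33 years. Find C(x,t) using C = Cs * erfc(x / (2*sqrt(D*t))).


t_seconds = 33 * 365.25 * 24 * 3600 = 1041400800.0 s
arg = 0.027 / (2 * sqrt(1.01e-12 * 1041400800.0))
= 0.4163
erfc(0.4163) = 0.5561
C = 0.35 * 0.5561 = 0.1946%

0.1946


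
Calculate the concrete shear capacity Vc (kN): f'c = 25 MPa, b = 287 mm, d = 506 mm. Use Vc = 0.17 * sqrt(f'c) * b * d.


Vc = 0.17 * sqrt(25) * 287 * 506 / 1000
= 123.44 kN

123.44


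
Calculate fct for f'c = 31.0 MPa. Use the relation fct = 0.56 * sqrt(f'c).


fct = 0.56 * sqrt(31.0)
= 0.56 * 5.568
= 3.118 MPa

3.118


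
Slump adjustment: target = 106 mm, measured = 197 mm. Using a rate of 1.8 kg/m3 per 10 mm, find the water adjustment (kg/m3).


Difference = 106 - 197 = -91 mm
Water adjustment = -91 * 1.8 / 10 = -16.4 kg/m3

-16.4


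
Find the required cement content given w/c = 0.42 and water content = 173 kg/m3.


Cement = water / (w/c)
= 173 / 0.42
= 411.9 kg/m3

411.9


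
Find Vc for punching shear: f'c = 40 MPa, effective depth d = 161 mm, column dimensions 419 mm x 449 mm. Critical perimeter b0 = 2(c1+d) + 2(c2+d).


b0 = 2*(419 + 161) + 2*(449 + 161) = 2380 mm
Vc = 0.33 * sqrt(40) * 2380 * 161 / 1000
= 799.74 kN

799.74


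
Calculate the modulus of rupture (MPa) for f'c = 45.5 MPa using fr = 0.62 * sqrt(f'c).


fr = 0.62 * sqrt(45.5)
= 4.182 MPa

4.182


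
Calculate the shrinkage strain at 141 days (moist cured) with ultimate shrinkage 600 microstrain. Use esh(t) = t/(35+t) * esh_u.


esh(141) = 141 / (35 + 141) * 600
= 141 / 176 * 600
= 480.7 microstrain

480.7


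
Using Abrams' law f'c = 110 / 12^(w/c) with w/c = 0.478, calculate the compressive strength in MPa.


f'c = 110 / 12^0.478
= 110 / 3.28
= 33.54 MPa

33.54


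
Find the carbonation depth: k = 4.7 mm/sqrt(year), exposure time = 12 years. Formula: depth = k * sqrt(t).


depth = k * sqrt(t)
= 4.7 * sqrt(12)
= 16.28 mm

16.28


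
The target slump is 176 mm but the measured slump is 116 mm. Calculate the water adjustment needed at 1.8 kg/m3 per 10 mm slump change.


Difference = 176 - 116 = 60 mm
Water adjustment = 60 * 1.8 / 10 = 10.8 kg/m3

10.8


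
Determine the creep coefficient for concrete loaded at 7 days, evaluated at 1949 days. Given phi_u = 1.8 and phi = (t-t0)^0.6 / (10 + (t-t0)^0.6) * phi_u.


dt = 1949 - 7 = 1942
phi = 1942^0.6 / (10 + 1942^0.6) * 1.8
= 1.627

1.627


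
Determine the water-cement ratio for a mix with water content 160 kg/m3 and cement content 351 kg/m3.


w/c = water / cement
w/c = 160 / 351 = 0.456

0.456


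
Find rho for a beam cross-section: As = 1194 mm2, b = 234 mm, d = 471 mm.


rho = As / (b * d)
= 1194 / (234 * 471)
= 0.0108

0.0108


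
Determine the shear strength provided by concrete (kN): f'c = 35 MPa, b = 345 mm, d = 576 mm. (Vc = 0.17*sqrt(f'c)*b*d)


Vc = 0.17 * sqrt(35) * 345 * 576 / 1000
= 199.86 kN

199.86


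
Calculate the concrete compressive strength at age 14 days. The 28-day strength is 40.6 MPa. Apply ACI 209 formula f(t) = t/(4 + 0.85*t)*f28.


f(14) = 14 / (4 + 0.85 * 14) * 40.6
= 14 / 15.9 * 40.6
= 35.75 MPa

35.75


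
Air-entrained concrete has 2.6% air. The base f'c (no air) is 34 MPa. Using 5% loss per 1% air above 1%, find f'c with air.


Strength loss = (2.6 - 1) * 5 = 8.0%
f'c = 34 * (1 - 8.0/100)
= 31.28 MPa

31.28


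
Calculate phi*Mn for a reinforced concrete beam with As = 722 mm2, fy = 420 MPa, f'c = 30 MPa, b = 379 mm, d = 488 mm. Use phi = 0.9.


a = As * fy / (0.85 * f'c * b)
= 722 * 420 / (0.85 * 30 * 379)
= 31.3767 mm
Mn = As * fy * (d - a/2) / 10^6
= 143.2238 kN-m
phi*Mn = 0.9 * 143.2238 = 128.9 kN-m

128.9


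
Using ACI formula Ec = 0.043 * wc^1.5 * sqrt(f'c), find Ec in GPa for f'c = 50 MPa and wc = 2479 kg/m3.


Ec = 0.043 * 2479^1.5 * sqrt(50) / 1000
= 37.53 GPa

37.53


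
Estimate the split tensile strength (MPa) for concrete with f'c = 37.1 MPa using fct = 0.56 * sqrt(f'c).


fct = 0.56 * sqrt(37.1)
= 0.56 * 6.091
= 3.411 MPa

3.411


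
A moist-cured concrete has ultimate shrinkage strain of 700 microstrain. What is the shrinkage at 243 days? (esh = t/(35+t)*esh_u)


esh(243) = 243 / (35 + 243) * 700
= 243 / 278 * 700
= 611.9 microstrain

611.9


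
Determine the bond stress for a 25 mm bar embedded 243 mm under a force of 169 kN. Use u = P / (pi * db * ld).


u = P / (pi * db * ld)
= 169 * 1000 / (pi * 25 * 243)
= 8.855 MPa

8.855


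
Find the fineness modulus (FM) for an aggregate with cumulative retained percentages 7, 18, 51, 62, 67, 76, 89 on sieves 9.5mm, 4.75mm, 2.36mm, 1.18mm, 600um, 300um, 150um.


FM = sum(cumulative % retained) / 100
= 370 / 100
= 3.7

3.7


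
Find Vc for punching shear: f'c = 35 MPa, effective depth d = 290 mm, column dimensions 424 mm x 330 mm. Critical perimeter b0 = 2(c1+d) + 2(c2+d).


b0 = 2*(424 + 290) + 2*(330 + 290) = 2668 mm
Vc = 0.33 * sqrt(35) * 2668 * 290 / 1000
= 1510.54 kN

1510.54


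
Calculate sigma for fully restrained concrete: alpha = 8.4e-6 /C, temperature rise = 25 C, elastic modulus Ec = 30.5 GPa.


sigma = alpha * dT * Ec
= 8.4e-6 * 25 * 30.5 * 1000
= 6.405 MPa

6.405


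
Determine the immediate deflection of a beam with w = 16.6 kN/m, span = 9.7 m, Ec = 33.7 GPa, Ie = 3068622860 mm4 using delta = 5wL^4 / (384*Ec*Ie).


Convert: L = 9.7 m = 9700 mm, Ec = 33.7 GPa = 33700 MPa
delta = 5 * 16.6 * 9700^4 / (384 * 33700 * 3068622860)
= 18.5 mm

18.5


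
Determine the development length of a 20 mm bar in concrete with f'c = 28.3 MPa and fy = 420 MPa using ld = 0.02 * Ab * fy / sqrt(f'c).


Ab = pi * 20^2 / 4 = 314.159 mm2
ld = 0.02 * 314.159 * 420 / sqrt(28.3)
= 496.1 mm

496.1


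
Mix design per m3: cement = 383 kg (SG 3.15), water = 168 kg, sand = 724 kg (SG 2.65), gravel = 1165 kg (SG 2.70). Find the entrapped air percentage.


Vol cement = 383 / (3.15 * 1000) = 0.121587 m3
Vol water = 168 / 1000 = 0.168 m3
Vol sand = 724 / (2.65 * 1000) = 0.273208 m3
Vol gravel = 1165 / (2.70 * 1000) = 0.431481 m3
Total solid + water volume = 0.994276 m3
Air = (1 - 0.994276) * 100 = 0.57%

0.57


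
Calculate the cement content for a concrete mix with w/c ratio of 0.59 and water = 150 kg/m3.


Cement = water / (w/c)
= 150 / 0.59
= 254.2 kg/m3

254.2


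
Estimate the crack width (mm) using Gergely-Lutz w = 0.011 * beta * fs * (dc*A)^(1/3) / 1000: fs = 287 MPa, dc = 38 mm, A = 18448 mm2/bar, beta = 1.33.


w = 0.011 * beta * fs * (dc * A)^(1/3) / 1000
= 0.011 * 1.33 * 287 * (38 * 18448)^(1/3) / 1000
= 0.373 mm

0.373


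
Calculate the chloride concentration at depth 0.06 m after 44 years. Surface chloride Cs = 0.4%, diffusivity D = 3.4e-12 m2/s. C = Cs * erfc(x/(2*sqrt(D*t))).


t_seconds = 44 * 365.25 * 24 * 3600 = 1388534400.0 s
arg = 0.06 / (2 * sqrt(3.4e-12 * 1388534400.0))
= 0.4366
erfc(0.4366) = 0.5369
C = 0.4 * 0.5369 = 0.2148%

0.2148


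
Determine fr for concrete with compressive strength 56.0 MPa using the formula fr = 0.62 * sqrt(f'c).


fr = 0.62 * sqrt(56.0)
= 4.64 MPa

4.64


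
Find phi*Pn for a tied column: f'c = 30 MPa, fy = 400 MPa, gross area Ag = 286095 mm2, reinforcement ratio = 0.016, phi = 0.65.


Ast = rho * Ag = 0.016 * 286095 = 4577.52 mm2
phi*Pn = 0.65 * 0.80 * (0.85 * 30 * (286095 - 4577.52) + 400 * 4577.52) / 1000
= 4685.05 kN

4685.05


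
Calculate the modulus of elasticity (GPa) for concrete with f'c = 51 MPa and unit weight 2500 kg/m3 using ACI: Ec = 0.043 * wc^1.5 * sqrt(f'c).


Ec = 0.043 * 2500^1.5 * sqrt(51) / 1000
= 38.39 GPa

38.39


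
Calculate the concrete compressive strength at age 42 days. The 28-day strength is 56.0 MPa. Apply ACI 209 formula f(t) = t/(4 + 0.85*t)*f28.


f(42) = 42 / (4 + 0.85 * 42) * 56.0
= 42 / 39.7 * 56.0
= 59.24 MPa

59.24


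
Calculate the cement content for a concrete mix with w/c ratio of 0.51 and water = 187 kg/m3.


Cement = water / (w/c)
= 187 / 0.51
= 366.7 kg/m3

366.7


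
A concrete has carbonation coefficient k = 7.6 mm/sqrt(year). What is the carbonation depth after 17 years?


depth = k * sqrt(t)
= 7.6 * sqrt(17)
= 31.34 mm

31.34


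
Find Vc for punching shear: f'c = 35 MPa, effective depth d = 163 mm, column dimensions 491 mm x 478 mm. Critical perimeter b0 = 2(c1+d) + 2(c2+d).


b0 = 2*(491 + 163) + 2*(478 + 163) = 2590 mm
Vc = 0.33 * sqrt(35) * 2590 * 163 / 1000
= 824.21 kN

824.21


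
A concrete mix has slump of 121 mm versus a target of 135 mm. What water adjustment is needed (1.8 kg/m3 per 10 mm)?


Difference = 135 - 121 = 14 mm
Water adjustment = 14 * 1.8 / 10 = 2.5 kg/m3

2.5


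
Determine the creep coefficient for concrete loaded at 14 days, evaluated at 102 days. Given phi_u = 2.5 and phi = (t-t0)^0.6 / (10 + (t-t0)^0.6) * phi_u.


dt = 102 - 14 = 88
phi = 88^0.6 / (10 + 88^0.6) * 2.5
= 1.487

1.487


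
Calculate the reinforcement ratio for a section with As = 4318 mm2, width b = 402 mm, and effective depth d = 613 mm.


rho = As / (b * d)
= 4318 / (402 * 613)
= 0.0175

0.0175


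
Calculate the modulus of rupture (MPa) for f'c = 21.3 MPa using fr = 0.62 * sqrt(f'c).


fr = 0.62 * sqrt(21.3)
= 2.861 MPa

2.861


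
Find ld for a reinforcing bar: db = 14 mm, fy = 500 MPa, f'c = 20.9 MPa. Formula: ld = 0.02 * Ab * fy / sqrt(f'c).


Ab = pi * 14^2 / 4 = 153.938 mm2
ld = 0.02 * 153.938 * 500 / sqrt(20.9)
= 336.7 mm

336.7


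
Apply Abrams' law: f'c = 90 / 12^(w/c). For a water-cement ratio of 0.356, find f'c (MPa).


f'c = 90 / 12^0.356
= 90 / 2.422
= 37.16 MPa

37.16


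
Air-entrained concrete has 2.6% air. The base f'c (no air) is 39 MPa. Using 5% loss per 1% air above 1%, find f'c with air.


Strength loss = (2.6 - 1) * 5 = 8.0%
f'c = 39 * (1 - 8.0/100)
= 35.88 MPa

35.88


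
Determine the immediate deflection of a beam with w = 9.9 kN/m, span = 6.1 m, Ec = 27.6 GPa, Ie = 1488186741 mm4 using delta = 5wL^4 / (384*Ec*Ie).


Convert: L = 6.1 m = 6100 mm, Ec = 27.6 GPa = 27600 MPa
delta = 5 * 9.9 * 6100^4 / (384 * 27600 * 1488186741)
= 4.35 mm

4.35


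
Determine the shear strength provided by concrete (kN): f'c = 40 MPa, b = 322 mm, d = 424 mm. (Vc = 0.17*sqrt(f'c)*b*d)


Vc = 0.17 * sqrt(40) * 322 * 424 / 1000
= 146.79 kN

146.79


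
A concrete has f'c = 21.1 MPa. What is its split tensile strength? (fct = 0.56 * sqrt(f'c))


fct = 0.56 * sqrt(21.1)
= 0.56 * 4.593
= 2.572 MPa

2.572


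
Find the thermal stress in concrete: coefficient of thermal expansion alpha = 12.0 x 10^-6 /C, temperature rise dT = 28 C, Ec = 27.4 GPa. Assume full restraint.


sigma = alpha * dT * Ec
= 12.0e-6 * 28 * 27.4 * 1000
= 9.206 MPa

9.206


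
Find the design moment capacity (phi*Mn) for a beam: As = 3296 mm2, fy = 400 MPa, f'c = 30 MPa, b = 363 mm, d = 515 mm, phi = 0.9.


a = As * fy / (0.85 * f'c * b)
= 3296 * 400 / (0.85 * 30 * 363)
= 142.4296 mm
Mn = As * fy * (d - a/2) / 10^6
= 585.0864 kN-m
phi*Mn = 0.9 * 585.0864 = 526.58 kN-m

526.58


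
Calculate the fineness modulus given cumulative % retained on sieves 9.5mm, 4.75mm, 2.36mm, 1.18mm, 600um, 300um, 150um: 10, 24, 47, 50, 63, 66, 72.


FM = sum(cumulative % retained) / 100
= 332 / 100
= 3.32

3.32


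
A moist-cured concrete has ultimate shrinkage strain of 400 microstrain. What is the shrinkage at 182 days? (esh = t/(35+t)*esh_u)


esh(182) = 182 / (35 + 182) * 400
= 182 / 217 * 400
= 335.5 microstrain

335.5


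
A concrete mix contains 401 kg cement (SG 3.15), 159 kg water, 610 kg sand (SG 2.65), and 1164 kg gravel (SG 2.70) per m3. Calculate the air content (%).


Vol cement = 401 / (3.15 * 1000) = 0.127302 m3
Vol water = 159 / 1000 = 0.159 m3
Vol sand = 610 / (2.65 * 1000) = 0.230189 m3
Vol gravel = 1164 / (2.70 * 1000) = 0.431111 m3
Total solid + water volume = 0.947601 m3
Air = (1 - 0.947601) * 100 = 5.24%

5.24


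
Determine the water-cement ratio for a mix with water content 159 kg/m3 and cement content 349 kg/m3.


w/c = water / cement
w/c = 159 / 349 = 0.456

0.456


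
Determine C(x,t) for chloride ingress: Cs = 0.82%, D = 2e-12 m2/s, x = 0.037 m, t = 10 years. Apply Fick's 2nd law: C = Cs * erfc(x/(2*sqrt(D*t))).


t_seconds = 10 * 365.25 * 24 * 3600 = 315576000.0 s
arg = 0.037 / (2 * sqrt(2e-12 * 315576000.0))
= 0.7364
erfc(0.7364) = 0.2977
C = 0.82 * 0.2977 = 0.2441%

0.2441


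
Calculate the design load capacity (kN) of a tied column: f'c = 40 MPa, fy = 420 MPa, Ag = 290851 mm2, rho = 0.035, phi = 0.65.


Ast = rho * Ag = 0.035 * 290851 = 10179.785 mm2
phi*Pn = 0.65 * 0.80 * (0.85 * 40 * (290851 - 10179.785) + 420 * 10179.785) / 1000
= 7185.53 kN

7185.53


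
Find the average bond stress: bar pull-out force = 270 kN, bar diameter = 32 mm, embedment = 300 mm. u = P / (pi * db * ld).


u = P / (pi * db * ld)
= 270 * 1000 / (pi * 32 * 300)
= 8.952 MPa

8.952


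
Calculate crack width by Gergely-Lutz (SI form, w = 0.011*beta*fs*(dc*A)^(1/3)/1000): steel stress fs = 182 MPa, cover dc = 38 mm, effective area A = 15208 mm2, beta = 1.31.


w = 0.011 * beta * fs * (dc * A)^(1/3) / 1000
= 0.011 * 1.31 * 182 * (38 * 15208)^(1/3) / 1000
= 0.218 mm

0.218


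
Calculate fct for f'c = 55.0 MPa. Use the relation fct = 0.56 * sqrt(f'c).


fct = 0.56 * sqrt(55.0)
= 0.56 * 7.416
= 4.153 MPa

4.153


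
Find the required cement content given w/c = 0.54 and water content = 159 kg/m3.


Cement = water / (w/c)
= 159 / 0.54
= 294.4 kg/m3

294.4


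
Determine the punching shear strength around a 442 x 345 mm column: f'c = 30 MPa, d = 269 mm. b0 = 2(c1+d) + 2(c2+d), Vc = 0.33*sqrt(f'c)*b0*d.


b0 = 2*(442 + 269) + 2*(345 + 269) = 2650 mm
Vc = 0.33 * sqrt(30) * 2650 * 269 / 1000
= 1288.47 kN

1288.47


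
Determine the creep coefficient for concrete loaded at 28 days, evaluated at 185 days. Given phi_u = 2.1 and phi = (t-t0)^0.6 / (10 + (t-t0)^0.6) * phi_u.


dt = 185 - 28 = 157
phi = 157^0.6 / (10 + 157^0.6) * 2.1
= 1.418

1.418


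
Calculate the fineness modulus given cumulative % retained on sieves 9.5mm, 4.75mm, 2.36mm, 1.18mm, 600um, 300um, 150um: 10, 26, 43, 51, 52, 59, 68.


FM = sum(cumulative % retained) / 100
= 309 / 100
= 3.09

3.09


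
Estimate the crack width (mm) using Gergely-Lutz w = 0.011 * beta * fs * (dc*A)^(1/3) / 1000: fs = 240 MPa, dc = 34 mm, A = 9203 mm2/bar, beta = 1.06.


w = 0.011 * beta * fs * (dc * A)^(1/3) / 1000
= 0.011 * 1.06 * 240 * (34 * 9203)^(1/3) / 1000
= 0.19 mm

0.19


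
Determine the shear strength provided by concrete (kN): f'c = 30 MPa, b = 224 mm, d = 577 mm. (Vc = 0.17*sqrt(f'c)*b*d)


Vc = 0.17 * sqrt(30) * 224 * 577 / 1000
= 120.35 kN

120.35


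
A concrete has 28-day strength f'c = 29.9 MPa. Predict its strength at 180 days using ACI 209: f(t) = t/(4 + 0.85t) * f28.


f(180) = 180 / (4 + 0.85 * 180) * 29.9
= 180 / 157.0 * 29.9
= 34.28 MPa

34.28


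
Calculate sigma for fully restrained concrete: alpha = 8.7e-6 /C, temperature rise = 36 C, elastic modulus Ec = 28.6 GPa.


sigma = alpha * dT * Ec
= 8.7e-6 * 36 * 28.6 * 1000
= 8.958 MPa

8.958


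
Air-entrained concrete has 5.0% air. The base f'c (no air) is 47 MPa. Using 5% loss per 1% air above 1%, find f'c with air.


Strength loss = (5.0 - 1) * 5 = 20.0%
f'c = 47 * (1 - 20.0/100)
= 37.6 MPa

37.6


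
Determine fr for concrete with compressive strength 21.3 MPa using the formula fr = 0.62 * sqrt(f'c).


fr = 0.62 * sqrt(21.3)
= 2.861 MPa

2.861


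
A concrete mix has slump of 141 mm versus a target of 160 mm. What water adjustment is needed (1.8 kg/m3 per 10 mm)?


Difference = 160 - 141 = 19 mm
Water adjustment = 19 * 1.8 / 10 = 3.4 kg/m3

3.4


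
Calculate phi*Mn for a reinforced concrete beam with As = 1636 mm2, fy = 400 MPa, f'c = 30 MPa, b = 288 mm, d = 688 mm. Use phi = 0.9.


a = As * fy / (0.85 * f'c * b)
= 1636 * 400 / (0.85 * 30 * 288)
= 89.1068 mm
Mn = As * fy * (d - a/2) / 10^6
= 421.0715 kN-m
phi*Mn = 0.9 * 421.0715 = 378.96 kN-m

378.96


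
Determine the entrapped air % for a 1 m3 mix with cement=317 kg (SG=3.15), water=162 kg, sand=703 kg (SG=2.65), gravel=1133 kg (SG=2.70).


Vol cement = 317 / (3.15 * 1000) = 0.100635 m3
Vol water = 162 / 1000 = 0.162 m3
Vol sand = 703 / (2.65 * 1000) = 0.265283 m3
Vol gravel = 1133 / (2.70 * 1000) = 0.41963 m3
Total solid + water volume = 0.947548 m3
Air = (1 - 0.947548) * 100 = 5.25%

5.25


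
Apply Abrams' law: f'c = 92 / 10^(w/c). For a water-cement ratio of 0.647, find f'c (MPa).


f'c = 92 / 10^0.647
= 92 / 4.436
= 20.74 MPa

20.74


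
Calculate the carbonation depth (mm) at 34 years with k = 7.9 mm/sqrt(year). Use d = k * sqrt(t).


depth = k * sqrt(t)
= 7.9 * sqrt(34)
= 46.06 mm

46.06


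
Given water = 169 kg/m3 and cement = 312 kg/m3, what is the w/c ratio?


w/c = water / cement
w/c = 169 / 312 = 0.542

0.542


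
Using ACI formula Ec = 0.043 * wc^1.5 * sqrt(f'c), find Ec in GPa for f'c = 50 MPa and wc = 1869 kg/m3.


Ec = 0.043 * 1869^1.5 * sqrt(50) / 1000
= 24.57 GPa

24.57


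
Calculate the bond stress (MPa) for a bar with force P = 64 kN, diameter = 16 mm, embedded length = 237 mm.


u = P / (pi * db * ld)
= 64 * 1000 / (pi * 16 * 237)
= 5.372 MPa

5.372


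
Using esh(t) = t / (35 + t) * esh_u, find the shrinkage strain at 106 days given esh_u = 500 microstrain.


esh(106) = 106 / (35 + 106) * 500
= 106 / 141 * 500
= 375.9 microstrain

375.9


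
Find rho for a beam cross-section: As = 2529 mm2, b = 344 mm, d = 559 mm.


rho = As / (b * d)
= 2529 / (344 * 559)
= 0.0132

0.0132
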